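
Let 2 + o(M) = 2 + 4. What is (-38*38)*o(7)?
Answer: -5776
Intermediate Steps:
o(M) = 4 (o(M) = -2 + (2 + 4) = -2 + 6 = 4)
(-38*38)*o(7) = -38*38*4 = -1444*4 = -5776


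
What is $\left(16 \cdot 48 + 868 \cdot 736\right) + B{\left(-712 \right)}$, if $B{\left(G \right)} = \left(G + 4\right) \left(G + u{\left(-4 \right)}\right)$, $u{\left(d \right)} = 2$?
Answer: $1142296$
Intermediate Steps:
$B{\left(G \right)} = \left(2 + G\right) \left(4 + G\right)$ ($B{\left(G \right)} = \left(G + 4\right) \left(G + 2\right) = \left(4 + G\right) \left(2 + G\right) = \left(2 + G\right) \left(4 + G\right)$)
$\left(16 \cdot 48 + 868 \cdot 736\right) + B{\left(-712 \right)} = \left(16 \cdot 48 + 868 \cdot 736\right) + \left(8 + \left(-712\right)^{2} + 6 \left(-712\right)\right) = \left(768 + 638848\right) + \left(8 + 506944 - 4272\right) = 639616 + 502680 = 1142296$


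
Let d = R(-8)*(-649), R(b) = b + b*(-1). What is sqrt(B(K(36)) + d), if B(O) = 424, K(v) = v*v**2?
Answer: 2*sqrt(106) ≈ 20.591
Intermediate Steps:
K(v) = v**3
R(b) = 0 (R(b) = b - b = 0)
d = 0 (d = 0*(-649) = 0)
sqrt(B(K(36)) + d) = sqrt(424 + 0) = sqrt(424) = 2*sqrt(106)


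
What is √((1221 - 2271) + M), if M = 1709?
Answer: √659 ≈ 25.671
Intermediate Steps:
√((1221 - 2271) + M) = √((1221 - 2271) + 1709) = √(-1050 + 1709) = √659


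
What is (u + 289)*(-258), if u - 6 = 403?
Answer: -180084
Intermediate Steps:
u = 409 (u = 6 + 403 = 409)
(u + 289)*(-258) = (409 + 289)*(-258) = 698*(-258) = -180084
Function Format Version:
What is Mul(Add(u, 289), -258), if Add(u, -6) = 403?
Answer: -180084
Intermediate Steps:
u = 409 (u = Add(6, 403) = 409)
Mul(Add(u, 289), -258) = Mul(Add(409, 289), -258) = Mul(698, -258) = -180084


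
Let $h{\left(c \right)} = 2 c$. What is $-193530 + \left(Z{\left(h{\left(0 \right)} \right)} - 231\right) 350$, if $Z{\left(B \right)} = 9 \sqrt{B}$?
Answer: $-274380$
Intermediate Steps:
$-193530 + \left(Z{\left(h{\left(0 \right)} \right)} - 231\right) 350 = -193530 + \left(9 \sqrt{2 \cdot 0} - 231\right) 350 = -193530 + \left(9 \sqrt{0} - 231\right) 350 = -193530 + \left(9 \cdot 0 - 231\right) 350 = -193530 + \left(0 - 231\right) 350 = -193530 - 80850 = -274380$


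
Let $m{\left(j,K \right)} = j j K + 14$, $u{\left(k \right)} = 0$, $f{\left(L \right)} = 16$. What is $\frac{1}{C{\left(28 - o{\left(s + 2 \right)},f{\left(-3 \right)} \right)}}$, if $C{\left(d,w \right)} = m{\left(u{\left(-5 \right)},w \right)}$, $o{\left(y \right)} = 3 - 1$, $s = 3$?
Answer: $\frac{1}{14} \approx 0.071429$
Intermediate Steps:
$o{\left(y \right)} = 2$ ($o{\left(y \right)} = 3 - 1 = 2$)
$m{\left(j,K \right)} = 14 + K j^{2}$ ($m{\left(j,K \right)} = j^{2} K + 14 = K j^{2} + 14 = 14 + K j^{2}$)
$C{\left(d,w \right)} = 14$ ($C{\left(d,w \right)} = 14 + w 0^{2} = 14 + w 0 = 14 + 0 = 14$)
$\frac{1}{C{\left(28 - o{\left(s + 2 \right)},f{\left(-3 \right)} \right)}} = \frac{1}{14}$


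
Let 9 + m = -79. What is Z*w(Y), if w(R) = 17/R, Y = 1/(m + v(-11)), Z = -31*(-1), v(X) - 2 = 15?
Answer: -37417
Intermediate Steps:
m = -88 (m = -9 - 79 = -88)
v(X) = 17 (v(X) = 2 + 15 = 17)
Z = 31
Y = -1/71 (Y = 1/(-88 + 17) = 1/(-71) = -1/71 ≈ -0.014085)
Z*w(Y) = 31*(17/(-1/71)) = 31*(17*(-71)) = 31*(-1207) = -37417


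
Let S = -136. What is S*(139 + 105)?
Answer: -33184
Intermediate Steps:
S*(139 + 105) = -136*(139 + 105) = -136*244 = -33184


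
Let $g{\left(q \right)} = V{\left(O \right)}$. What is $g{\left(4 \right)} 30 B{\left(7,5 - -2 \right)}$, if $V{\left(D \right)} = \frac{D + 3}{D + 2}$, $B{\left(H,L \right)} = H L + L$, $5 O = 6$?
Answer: $2205$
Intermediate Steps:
$O = \frac{6}{5}$ ($O = \frac{1}{5} \cdot 6 = \frac{6}{5} \approx 1.2$)
$B{\left(H,L \right)} = L + H L$
$V{\left(D \right)} = \frac{3 + D}{2 + D}$
$g{\left(q \right)} = \frac{21}{16}$ ($g{\left(q \right)} = \frac{3 + \frac{6}{5}}{2 + \frac{6}{5}} = \frac{1}{\frac{16}{5}} \cdot \frac{21}{5} = \frac{5}{16} \cdot \frac{21}{5} = \frac{21}{16}$)
$g{\left(4 \right)} 30 B{\left(7,5 - -2 \right)} = \frac{21}{16} \cdot 30 \left(5 - -2\right) \left(1 + 7\right) = \frac{315 \left(5 + 2\right) 8}{8} = \frac{315 \cdot 7 \cdot 8}{8} = \frac{315}{8} \cdot 56 = 2205$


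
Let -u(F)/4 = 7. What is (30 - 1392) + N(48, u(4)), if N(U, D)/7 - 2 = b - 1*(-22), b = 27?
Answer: -1005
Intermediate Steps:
u(F) = -28 (u(F) = -4*7 = -28)
N(U, D) = 357 (N(U, D) = 14 + 7*(27 - 1*(-22)) = 14 + 7*(27 + 22) = 14 + 7*49 = 14 + 343 = 357)
(30 - 1392) + N(48, u(4)) = (30 - 1392) + 357 = -1362 + 357 = -1005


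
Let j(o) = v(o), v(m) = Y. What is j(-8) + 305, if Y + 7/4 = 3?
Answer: 1225/4 ≈ 306.25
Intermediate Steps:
Y = 5/4 (Y = -7/4 + 3 = 5/4 ≈ 1.2500)
v(m) = 5/4
j(o) = 5/4
j(-8) + 305 = 5/4 + 305 = 1225/4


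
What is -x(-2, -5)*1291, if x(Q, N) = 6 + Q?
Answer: -5164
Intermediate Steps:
-x(-2, -5)*1291 = -(6 - 2)*1291 = -1*4*1291 = -4*1291 = -5164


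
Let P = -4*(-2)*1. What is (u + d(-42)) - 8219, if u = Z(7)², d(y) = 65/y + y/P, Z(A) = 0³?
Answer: -690967/84 ≈ -8225.8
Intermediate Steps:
Z(A) = 0
P = 8 (P = 8*1 = 8)
d(y) = 65/y + y/8
u = 0 (u = 0² = 0)
(u + d(-42)) - 8219 = (0 + (65/(-42) + (⅛)*(-42))) - 8219 = (0 + (65*(-1/42) - 21/4)) - 8219 = (0 + (-65/42 - 21/4)) - 8219 = (0 - 571/84) - 8219 = -571/84 - 8219 = -690967/84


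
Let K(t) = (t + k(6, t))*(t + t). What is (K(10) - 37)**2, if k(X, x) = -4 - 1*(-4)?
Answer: 26569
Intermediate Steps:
k(X, x) = 0 (k(X, x) = -4 + 4 = 0)
K(t) = 2*t**2 (K(t) = (t + 0)*(t + t) = t*(2*t) = 2*t**2)
(K(10) - 37)**2 = (2*10**2 - 37)**2 = (2*100 - 37)**2 = (200 - 37)**2 = 163**2 = 26569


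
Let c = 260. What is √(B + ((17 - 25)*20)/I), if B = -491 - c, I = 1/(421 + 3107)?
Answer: I*√565231 ≈ 751.82*I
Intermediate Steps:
I = 1/3528 ≈ 0.00028345
B = -751 (B = -491 - 1*260 = -491 - 260 = -751)
√(B + ((17 - 25)*20)/I) = √(-751 + ((17 - 25)*20)/(1/3528)) = √(-751 - 8*20*3528) = √(-751 - 160*3528) = √(-751 - 564480) = √(-565231) = I*√565231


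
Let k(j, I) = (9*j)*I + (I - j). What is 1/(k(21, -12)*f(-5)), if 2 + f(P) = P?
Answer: 1/16107 ≈ 6.2085e-5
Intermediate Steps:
k(j, I) = I - j + 9*I*j (k(j, I) = 9*I*j + (I - j) = I - j + 9*I*j)
f(P) = -2 + P
1/(k(21, -12)*f(-5)) = 1/((-12 - 1*21 + 9*(-12)*21)*(-2 - 5)) = 1/((-12 - 21 - 2268)*(-7)) = 1/(-2301*(-7)) = 1/16107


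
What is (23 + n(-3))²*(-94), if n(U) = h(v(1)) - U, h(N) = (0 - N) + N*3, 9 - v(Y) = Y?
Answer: -165816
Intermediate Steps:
v(Y) = 9 - Y
h(N) = 2*N (h(N) = -N + 3*N = 2*N)
n(U) = 16 - U (n(U) = 2*(9 - 1*1) - U = 2*(9 - 1) - U = 2*8 - U = 16 - U)
(23 + n(-3))²*(-94) = (23 + (16 - 1*(-3)))²*(-94) = (23 + (16 + 3))²*(-94) = (23 + 19)²*(-94) = 42²*(-94) = 1764*(-94) = -165816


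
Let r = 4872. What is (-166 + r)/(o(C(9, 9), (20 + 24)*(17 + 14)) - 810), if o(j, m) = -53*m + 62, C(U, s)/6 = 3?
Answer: -2353/36520 ≈ -0.064430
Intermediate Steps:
C(U, s) = 18 (C(U, s) = 6*3 = 18)
o(j, m) = 62 - 53*m
(-166 + r)/(o(C(9, 9), (20 + 24)*(17 + 14)) - 810) = (-166 + 4872)/((62 - 53*(20 + 24)*(17 + 14)) - 810) = 4706/((62 - 2332*31) - 810) = 4706/((62 - 53*1364) - 810) = 4706/((62 - 72292) - 810) = 4706/(-72230 - 810) = 4706/(-73040) = 4706*(-1/73040) = -2353/36520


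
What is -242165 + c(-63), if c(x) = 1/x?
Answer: -15256396/63 ≈ -2.4217e+5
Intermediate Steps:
-242165 + c(-63) = -242165 + 1/(-63) = -242165 - 1/63 = -15256396/63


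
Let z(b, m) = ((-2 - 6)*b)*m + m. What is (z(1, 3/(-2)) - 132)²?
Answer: 59049/4 ≈ 14762.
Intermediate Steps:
z(b, m) = m - 8*b*m (z(b, m) = (-8*b)*m + m = -8*b*m + m = m - 8*b*m)
(z(1, 3/(-2)) - 132)² = ((3/(-2))*(1 - 8*1) - 132)² = ((3*(-½))*(1 - 8) - 132)² = (-3/2*(-7) - 132)² = (21/2 - 132)² = (-243/2)² = 59049/4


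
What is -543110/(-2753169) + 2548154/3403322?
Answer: 4431938405723/4684960313709 ≈ 0.94599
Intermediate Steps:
-543110/(-2753169) + 2548154/3403322 = -543110*(-1/2753169) + 2548154*(1/3403322) = 543110/2753169 + 1274077/1701661 = 4431938405723/4684960313709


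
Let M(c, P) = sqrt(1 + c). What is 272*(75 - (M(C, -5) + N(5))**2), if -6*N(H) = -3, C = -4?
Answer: 21148 - 272*I*sqrt(3) ≈ 21148.0 - 471.12*I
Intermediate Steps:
N(H) = 1/2 (N(H) = -1/6*(-3) = 1/2)
272*(75 - (M(C, -5) + N(5))**2) = 272*(75 - (sqrt(1 - 4) + 1/2)**2) = 272*(75 - (sqrt(-3) + 1/2)**2) = 272*(75 - (I*sqrt(3) + 1/2)**2) = 272*(75 - (1/2 + I*sqrt(3))**2) = 20400 - 272*(1/2 + I*sqrt(3))**2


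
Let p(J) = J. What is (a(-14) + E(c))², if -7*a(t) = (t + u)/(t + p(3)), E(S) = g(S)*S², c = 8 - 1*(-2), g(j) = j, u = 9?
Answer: 5928230025/5929 ≈ 9.9987e+5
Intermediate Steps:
c = 10 (c = 8 + 2 = 10)
E(S) = S³ (E(S) = S*S² = S³)
a(t) = -(9 + t)/(7*(3 + t)) (a(t) = -(t + 9)/(7*(t + 3)) = -(9 + t)/(7*(3 + t)))
(a(-14) + E(c))² = ((-9 - 1*(-14))/(7*(3 - 14)) + 10³)² = ((⅐)*(-9 + 14)/(-11) + 1000)² = ((⅐)*(-1/11)*5 + 1000)² = (-5/77 + 1000)² = (76995/77)² = 5928230025/5929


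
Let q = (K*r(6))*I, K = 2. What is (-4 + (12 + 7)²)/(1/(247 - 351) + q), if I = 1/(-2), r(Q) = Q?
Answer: -37128/625 ≈ -59.405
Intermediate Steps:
I = -½ ≈ -0.50000
q = -6 (q = (2*6)*(-½) = 12*(-½) = -6)
(-4 + (12 + 7)²)/(1/(247 - 351) + q) = (-4 + (12 + 7)²)/(1/(247 - 351) - 6) = (-4 + 19²)/(1/(-104) - 6) = (-4 + 361)/(-1/104 - 6) = 357/(-625/104) = 357*(-104/625) = -37128/625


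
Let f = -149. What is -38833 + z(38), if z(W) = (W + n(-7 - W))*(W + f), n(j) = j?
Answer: -38056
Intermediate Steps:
z(W) = 1043 - 7*W (z(W) = (W + (-7 - W))*(W - 149) = -7*(-149 + W) = 1043 - 7*W)
-38833 + z(38) = -38833 + (1043 - 7*38) = -38833 + (1043 - 266) = -38833 + 777 = -38056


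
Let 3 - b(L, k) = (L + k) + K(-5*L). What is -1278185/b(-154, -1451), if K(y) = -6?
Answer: -1278185/1614 ≈ -791.94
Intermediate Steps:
b(L, k) = 9 - L - k (b(L, k) = 3 - ((L + k) - 6) = 3 - (-6 + L + k) = 3 + (6 - L - k) = 9 - L - k)
-1278185/b(-154, -1451) = -1278185/(9 - 1*(-154) - 1*(-1451)) = -1278185/(9 + 154 + 1451) = -1278185/1614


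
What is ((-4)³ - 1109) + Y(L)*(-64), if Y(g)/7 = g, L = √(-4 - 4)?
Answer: -1173 - 896*I*√2 ≈ -1173.0 - 1267.1*I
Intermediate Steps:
L = 2*I*√2 (L = √(-8) = 2*I*√2 ≈ 2.8284*I)
Y(g) = 7*g
((-4)³ - 1109) + Y(L)*(-64) = ((-4)³ - 1109) + (7*(2*I*√2))*(-64) = (-64 - 1109) + (14*I*√2)*(-64) = -1173 - 896*I*√2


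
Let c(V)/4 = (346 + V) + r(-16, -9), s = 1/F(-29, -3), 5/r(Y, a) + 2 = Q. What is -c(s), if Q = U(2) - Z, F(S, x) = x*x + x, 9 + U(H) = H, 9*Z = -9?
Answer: -8293/6 ≈ -1382.2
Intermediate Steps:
Z = -1 (Z = (⅑)*(-9) = -1)
U(H) = -9 + H
F(S, x) = x + x² (F(S, x) = x² + x = x + x²)
Q = -6 (Q = (-9 + 2) - 1*(-1) = -7 + 1 = -6)
r(Y, a) = -5/8 (r(Y, a) = 5/(-2 - 6) = 5/(-8) = 5*(-⅛) = -5/8)
s = ⅙ (s = 1/(-3*(1 - 3)) = 1/(-3*(-2)) = 1/6 = ⅙ ≈ 0.16667)
c(V) = 2763/2 + 4*V (c(V) = 4*((346 + V) - 5/8) = 4*(2763/8 + V) = 2763/2 + 4*V)
-c(s) = -(2763/2 + 4*(⅙)) = -(2763/2 + ⅔) = -1*8293/6 = -8293/6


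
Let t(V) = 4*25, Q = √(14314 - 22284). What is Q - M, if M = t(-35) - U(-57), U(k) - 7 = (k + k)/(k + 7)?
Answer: -2268/25 + I*√7970 ≈ -90.72 + 89.275*I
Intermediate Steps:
Q = I*√7970 (Q = √(-7970) = I*√7970 ≈ 89.275*I)
t(V) = 100
U(k) = 7 + 2*k/(7 + k) (U(k) = 7 + (k + k)/(k + 7) = 7 + (2*k)/(7 + k) = 7 + 2*k/(7 + k))
M = 2268/25 (M = 100 - (49 + 9*(-57))/(7 - 57) = 100 - (49 - 513)/(-50) = 100 - (-1)*(-464)/50 = 100 - 1*232/25 = 100 - 232/25 = 2268/25 ≈ 90.720)
Q - M = I*√7970 - 1*2268/25 = I*√7970 - 2268/25 = -2268/25 + I*√7970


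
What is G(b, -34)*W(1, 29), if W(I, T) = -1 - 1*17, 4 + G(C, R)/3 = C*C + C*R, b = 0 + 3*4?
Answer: 14472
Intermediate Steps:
b = 12 (b = 0 + 12 = 12)
G(C, R) = -12 + 3*C² + 3*C*R (G(C, R) = -12 + 3*(C*C + C*R) = -12 + 3*(C² + C*R) = -12 + (3*C² + 3*C*R) = -12 + 3*C² + 3*C*R)
W(I, T) = -18 (W(I, T) = -1 - 17 = -18)
G(b, -34)*W(1, 29) = (-12 + 3*12² + 3*12*(-34))*(-18) = (-12 + 3*144 - 1224)*(-18) = (-12 + 432 - 1224)*(-18) = -804*(-18) = 14472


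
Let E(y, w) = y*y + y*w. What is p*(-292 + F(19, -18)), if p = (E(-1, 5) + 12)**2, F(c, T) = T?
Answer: -19840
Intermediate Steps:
E(y, w) = y**2 + w*y
p = 64 (p = (-(5 - 1) + 12)**2 = (-1*4 + 12)**2 = (-4 + 12)**2 = 8**2 = 64)
p*(-292 + F(19, -18)) = 64*(-292 - 18) = 64*(-310) = -19840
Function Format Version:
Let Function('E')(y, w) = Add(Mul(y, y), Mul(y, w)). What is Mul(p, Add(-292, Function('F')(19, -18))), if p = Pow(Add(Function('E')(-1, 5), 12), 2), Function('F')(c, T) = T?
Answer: -19840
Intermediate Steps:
Function('E')(y, w) = Add(Pow(y, 2), Mul(w, y))
p = 64 (p = Pow(Add(Mul(-1, Add(5, -1)), 12), 2) = Pow(Add(Mul(-1, 4), 12), 2) = Pow(Add(-4, 12), 2) = Pow(8, 2) = 64)
Mul(p, Add(-292, Function('F')(19, -18))) = Mul(64, Add(-292, -18)) = Mul(64, -310) = -19840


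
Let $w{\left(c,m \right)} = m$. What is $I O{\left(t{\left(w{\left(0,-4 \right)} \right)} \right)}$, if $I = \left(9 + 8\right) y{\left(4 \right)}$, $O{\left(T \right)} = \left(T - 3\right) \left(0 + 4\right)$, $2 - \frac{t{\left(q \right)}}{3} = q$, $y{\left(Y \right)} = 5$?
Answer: $5100$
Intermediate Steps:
$t{\left(q \right)} = 6 - 3 q$
$O{\left(T \right)} = -12 + 4 T$ ($O{\left(T \right)} = \left(-3 + T\right) 4 = -12 + 4 T$)
$I = 85$ ($I = \left(9 + 8\right) 5 = 17 \cdot 5 = 85$)
$I O{\left(t{\left(w{\left(0,-4 \right)} \right)} \right)} = 85 \left(-12 + 4 \left(6 - -12\right)\right) = 85 \left(-12 + 4 \left(6 + 12\right)\right) = 85 \left(-12 + 4 \cdot 18\right) = 85 \left(-12 + 72\right) = 85 \cdot 60 = 5100$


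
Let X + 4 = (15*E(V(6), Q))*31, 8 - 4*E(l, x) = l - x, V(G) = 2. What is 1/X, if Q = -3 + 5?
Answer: 1/926 ≈ 0.0010799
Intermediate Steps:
Q = 2
E(l, x) = 2 - l/4 + x/4 (E(l, x) = 2 - (l - x)/4 = 2 + (-l/4 + x/4) = 2 - l/4 + x/4)
X = 926 (X = -4 + (15*(2 - 1/4*2 + (1/4)*2))*31 = -4 + (15*(2 - 1/2 + 1/2))*31 = -4 + (15*2)*31 = -4 + 30*31 = -4 + 930 = 926)
1/X = 1/926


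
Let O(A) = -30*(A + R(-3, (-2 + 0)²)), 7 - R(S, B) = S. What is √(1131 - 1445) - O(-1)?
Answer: 270 + I*√314 ≈ 270.0 + 17.72*I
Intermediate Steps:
R(S, B) = 7 - S
O(A) = -300 - 30*A (O(A) = -30*(A + (7 - 1*(-3))) = -30*(A + (7 + 3)) = -30*(A + 10) = -30*(10 + A) = -300 - 30*A)
√(1131 - 1445) - O(-1) = √(1131 - 1445) - (-300 - 30*(-1)) = √(-314) - (-300 + 30) = I*√314 - 1*(-270) = I*√314 + 270 = 270 + I*√314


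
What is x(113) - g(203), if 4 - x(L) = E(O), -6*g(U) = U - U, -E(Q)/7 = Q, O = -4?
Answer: -24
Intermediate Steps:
E(Q) = -7*Q
g(U) = 0 (g(U) = -(U - U)/6 = -⅙*0 = 0)
x(L) = -24 (x(L) = 4 - (-7)*(-4) = 4 - 1*28 = 4 - 28 = -24)
x(113) - g(203) = -24 - 1*0 = -24 + 0 = -24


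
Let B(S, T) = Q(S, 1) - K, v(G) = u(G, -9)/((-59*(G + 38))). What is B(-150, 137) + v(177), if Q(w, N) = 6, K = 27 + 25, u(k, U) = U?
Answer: -583501/12685 ≈ -45.999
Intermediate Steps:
K = 52
v(G) = -9/(-2242 - 59*G) (v(G) = -9*(-1/(59*(G + 38))) = -9*(-1/(59*(38 + G))) = -9/(-2242 - 59*G))
B(S, T) = -46 (B(S, T) = 6 - 1*52 = 6 - 52 = -46)
B(-150, 137) + v(177) = -46 + 9/(59*(38 + 177)) = -46 + (9/59)/215 = -46 + (9/59)*(1/215) = -46 + 9/12685 = -583501/12685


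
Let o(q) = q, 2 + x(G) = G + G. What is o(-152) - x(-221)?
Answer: 292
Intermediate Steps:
x(G) = -2 + 2*G (x(G) = -2 + (G + G) = -2 + 2*G)
o(-152) - x(-221) = -152 - (-2 + 2*(-221)) = -152 - (-2 - 442) = -152 - 1*(-444) = -152 + 444 = 292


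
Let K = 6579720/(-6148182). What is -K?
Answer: 1096620/1024697 ≈ 1.0702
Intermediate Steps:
K = -1096620/1024697 (K = 6579720*(-1/6148182) = -1096620/1024697 ≈ -1.0702)
-K = -1*(-1096620/1024697) = 1096620/1024697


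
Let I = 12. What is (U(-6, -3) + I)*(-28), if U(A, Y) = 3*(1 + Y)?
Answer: -168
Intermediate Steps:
U(A, Y) = 3 + 3*Y
(U(-6, -3) + I)*(-28) = ((3 + 3*(-3)) + 12)*(-28) = ((3 - 9) + 12)*(-28) = (-6 + 12)*(-28) = 6*(-28) = -168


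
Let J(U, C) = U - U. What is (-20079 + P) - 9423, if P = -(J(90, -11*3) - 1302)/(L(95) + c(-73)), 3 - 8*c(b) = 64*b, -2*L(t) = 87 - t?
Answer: -46285166/1569 ≈ -29500.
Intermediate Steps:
J(U, C) = 0
L(t) = -87/2 + t/2 (L(t) = -(87 - t)/2 = -87/2 + t/2)
c(b) = 3/8 - 8*b
P = 3472/1569 (P = -(0 - 1302)/((-87/2 + (½)*95) + (3/8 - 8*(-73))) = -(-1302)/((-87/2 + 95/2) + (3/8 + 584)) = -(-1302)/(4 + 4675/8) = -(-1302)/4707/8 = -(-1302)*8/4707 = -1*(-3472/1569) = 3472/1569 ≈ 2.2129)
(-20079 + P) - 9423 = (-20079 + 3472/1569) - 9423 = -31500479/1569 - 9423 = -46285166/1569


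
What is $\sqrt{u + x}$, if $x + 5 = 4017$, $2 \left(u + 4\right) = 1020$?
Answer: $3 \sqrt{502} \approx 67.216$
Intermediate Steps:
$u = 506$ ($u = -4 + \frac{1}{2} \cdot 1020 = -4 + 510 = 506$)
$x = 4012$ ($x = -5 + 4017 = 4012$)
$\sqrt{u + x} = \sqrt{506 + 4012} = \sqrt{4518} = 3 \sqrt{502}$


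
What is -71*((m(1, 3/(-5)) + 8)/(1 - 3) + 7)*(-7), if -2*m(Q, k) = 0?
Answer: 1491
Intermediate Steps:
m(Q, k) = 0 (m(Q, k) = -1/2*0 = 0)
-71*((m(1, 3/(-5)) + 8)/(1 - 3) + 7)*(-7) = -71*((0 + 8)/(1 - 3) + 7)*(-7) = -71*(8/(-2) + 7)*(-7) = -71*(8*(-1/2) + 7)*(-7) = -71*(-4 + 7)*(-7) = -213*(-7) = -71*(-21) = 1491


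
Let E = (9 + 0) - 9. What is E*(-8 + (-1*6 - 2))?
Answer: 0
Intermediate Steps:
E = 0 (E = 9 - 9 = 0)
E*(-8 + (-1*6 - 2)) = 0*(-8 + (-1*6 - 2)) = 0*(-8 + (-6 - 2)) = 0*(-8 - 8) = 0*(-16) = 0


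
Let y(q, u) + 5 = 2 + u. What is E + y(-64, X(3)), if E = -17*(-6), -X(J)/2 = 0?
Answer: 99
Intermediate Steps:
X(J) = 0 (X(J) = -2*0 = 0)
E = 102
y(q, u) = -3 + u (y(q, u) = -5 + (2 + u) = -3 + u)
E + y(-64, X(3)) = 102 + (-3 + 0) = 102 - 3 = 99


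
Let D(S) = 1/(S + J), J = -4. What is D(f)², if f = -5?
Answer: 1/81 ≈ 0.012346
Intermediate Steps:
D(S) = 1/(-4 + S) (D(S) = 1/(S - 4) = 1/(-4 + S))
D(f)² = (1/(-4 - 5))² = (1/(-9))² = (-⅑)² = 1/81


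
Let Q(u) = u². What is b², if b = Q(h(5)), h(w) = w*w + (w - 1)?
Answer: 707281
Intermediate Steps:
h(w) = -1 + w + w² (h(w) = w² + (-1 + w) = -1 + w + w²)
b = 841 (b = (-1 + 5 + 5²)² = (-1 + 5 + 25)² = 29² = 841)
b² = 841² = 707281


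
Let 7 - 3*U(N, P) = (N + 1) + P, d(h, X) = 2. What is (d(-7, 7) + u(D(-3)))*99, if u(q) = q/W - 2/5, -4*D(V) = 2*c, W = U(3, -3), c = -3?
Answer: 4653/20 ≈ 232.65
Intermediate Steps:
U(N, P) = 2 - N/3 - P/3 (U(N, P) = 7/3 - ((N + 1) + P)/3 = 7/3 - ((1 + N) + P)/3 = 7/3 - (1 + N + P)/3 = 7/3 + (-1/3 - N/3 - P/3) = 2 - N/3 - P/3)
W = 2 (W = 2 - 1/3*3 - 1/3*(-3) = 2 - 1 + 1 = 2)
D(V) = 3/2 (D(V) = -(-3)/2 = -1/4*(-6) = 3/2)
u(q) = -2/5 + q/2 (u(q) = q/2 - 2/5 = -2/5 + q/2)
(d(-7, 7) + u(D(-3)))*99 = (2 + (-2/5 + (1/2)*(3/2)))*99 = (2 + (-2/5 + 3/4))*99 = (2 + 7/20)*99 = (47/20)*99 = 4653/20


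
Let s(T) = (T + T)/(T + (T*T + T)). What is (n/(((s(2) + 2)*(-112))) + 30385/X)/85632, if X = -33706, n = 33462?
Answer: -284094493/202041853440 ≈ -0.0014061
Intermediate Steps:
s(T) = 2*T/(T**2 + 2*T) (s(T) = (2*T)/(T + (T**2 + T)) = (2*T)/(T + (T + T**2)) = (2*T)/(T**2 + 2*T) = 2*T/(T**2 + 2*T))
(n/(((s(2) + 2)*(-112))) + 30385/X)/85632 = (33462/(((2/(2 + 2) + 2)*(-112))) + 30385/(-33706))/85632 = (33462/(((2/4 + 2)*(-112))) + 30385*(-1/33706))*(1/85632) = (33462/(((2*(1/4) + 2)*(-112))) - 30385/33706)*(1/85632) = (33462/(((1/2 + 2)*(-112))) - 30385/33706)*(1/85632) = (33462/(((5/2)*(-112))) - 30385/33706)*(1/85632) = (33462/(-280) - 30385/33706)*(1/85632) = (33462*(-1/280) - 30385/33706)*(1/85632) = (-16731/140 - 30385/33706)*(1/85632) = -284094493/2359420*1/85632 = -284094493/202041853440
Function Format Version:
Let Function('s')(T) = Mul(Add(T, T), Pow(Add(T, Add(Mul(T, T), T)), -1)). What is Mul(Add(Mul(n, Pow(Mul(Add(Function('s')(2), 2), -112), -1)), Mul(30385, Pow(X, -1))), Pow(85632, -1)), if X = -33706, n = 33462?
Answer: Rational(-284094493, 202041853440) ≈ -0.0014061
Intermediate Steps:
Function('s')(T) = Mul(2, T, Pow(Add(Pow(T, 2), Mul(2, T)), -1)) (Function('s')(T) = Mul(Mul(2, T), Pow(Add(T, Add(Pow(T, 2), T)), -1)) = Mul(Mul(2, T), Pow(Add(T, Add(T, Pow(T, 2))), -1)) = Mul(Mul(2, T), Pow(Add(Pow(T, 2), Mul(2, T)), -1)) = Mul(2, T, Pow(Add(Pow(T, 2), Mul(2, T)), -1)))
Mul(Add(Mul(n, Pow(Mul(Add(Function('s')(2), 2), -112), -1)), Mul(30385, Pow(X, -1))), Pow(85632, -1)) = Mul(Add(Mul(33462, Pow(Mul(Add(Mul(2, Pow(Add(2, 2), -1)), 2), -112), -1)), Mul(30385, Pow(-33706, -1))), Pow(85632, -1)) = Mul(Add(Mul(33462, Pow(Mul(Add(Mul(2, Pow(4, -1)), 2), -112), -1)), Mul(30385, Rational(-1, 33706))), Rational(1, 85632)) = Mul(Add(Mul(33462, Pow(Mul(Add(Mul(2, Rational(1, 4)), 2), -112), -1)), Rational(-30385, 33706)), Rational(1, 85632)) = Mul(Add(Mul(33462, Pow(Mul(Add(Rational(1, 2), 2), -112), -1)), Rational(-30385, 33706)), Rational(1, 85632)) = Mul(Add(Mul(33462, Pow(Mul(Rational(5, 2), -112), -1)), Rational(-30385, 33706)), Rational(1, 85632)) = Mul(Add(Mul(33462, Pow(-280, -1)), Rational(-30385, 33706)), Rational(1, 85632)) = Mul(Add(Mul(33462, Rational(-1, 280)), Rational(-30385, 33706)), Rational(1, 85632)) = Mul(Add(Rational(-16731, 140), Rational(-30385, 33706)), Rational(1, 85632)) = Mul(Rational(-284094493, 2359420), Rational(1, 85632)) = Rational(-284094493, 202041853440)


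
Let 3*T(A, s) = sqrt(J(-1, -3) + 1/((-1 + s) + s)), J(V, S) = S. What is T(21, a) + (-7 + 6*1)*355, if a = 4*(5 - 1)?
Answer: -355 + 2*I*sqrt(713)/93 ≈ -355.0 + 0.57424*I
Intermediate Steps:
a = 16 (a = 4*4 = 16)
T(A, s) = sqrt(-3 + 1/(-1 + 2*s))/3 (T(A, s) = sqrt(-3 + 1/((-1 + s) + s))/3 = sqrt(-3 + 1/(-1 + 2*s))/3)
T(21, a) + (-7 + 6*1)*355 = sqrt(2)*sqrt((2 - 3*16)/(-1 + 2*16))/3 + (-7 + 6*1)*355 = sqrt(2)*sqrt((2 - 48)/(-1 + 32))/3 + (-7 + 6)*355 = sqrt(2)*sqrt(-46/31)/3 - 1*355 = sqrt(2)*sqrt((1/31)*(-46))/3 - 355 = sqrt(2)*sqrt(-46/31)/3 - 355 = sqrt(2)*(I*sqrt(1426)/31)/3 - 355 = 2*I*sqrt(713)/93 - 355 = -355 + 2*I*sqrt(713)/93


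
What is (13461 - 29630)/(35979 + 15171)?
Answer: -16169/51150 ≈ -0.31611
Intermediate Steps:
(13461 - 29630)/(35979 + 15171) = -16169/51150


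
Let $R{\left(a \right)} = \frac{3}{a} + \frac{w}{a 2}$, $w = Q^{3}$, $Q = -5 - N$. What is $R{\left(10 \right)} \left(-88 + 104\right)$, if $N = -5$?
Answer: $\frac{24}{5} \approx 4.8$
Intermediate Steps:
$Q = 0$ ($Q = -5 - -5 = -5 + 5 = 0$)
$w = 0$ ($w = 0^{3} = 0$)
$R{\left(a \right)} = \frac{3}{a}$ ($R{\left(a \right)} = \frac{3}{a} + \frac{0}{a 2} = \frac{3}{a} + \frac{0}{2 a} = \frac{3}{a} + 0 \frac{1}{2 a} = \frac{3}{a} + 0 = \frac{3}{a}$)
$R{\left(10 \right)} \left(-88 + 104\right) = \frac{3}{10} \left(-88 + 104\right) = 3 \cdot \frac{1}{10} \cdot 16 = \frac{3}{10} \cdot 16 = \frac{24}{5}$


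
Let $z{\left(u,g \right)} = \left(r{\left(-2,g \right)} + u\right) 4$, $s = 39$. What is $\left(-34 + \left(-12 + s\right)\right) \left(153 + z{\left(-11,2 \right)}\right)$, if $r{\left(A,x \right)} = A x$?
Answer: $-651$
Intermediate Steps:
$z{\left(u,g \right)} = - 8 g + 4 u$ ($z{\left(u,g \right)} = \left(- 2 g + u\right) 4 = \left(u - 2 g\right) 4 = - 8 g + 4 u$)
$\left(-34 + \left(-12 + s\right)\right) \left(153 + z{\left(-11,2 \right)}\right) = \left(-34 + \left(-12 + 39\right)\right) \left(153 + \left(\left(-8\right) 2 + 4 \left(-11\right)\right)\right) = \left(-34 + 27\right) \left(153 - 60\right) = - 7 \left(153 - 60\right) = \left(-7\right) 93 = -651$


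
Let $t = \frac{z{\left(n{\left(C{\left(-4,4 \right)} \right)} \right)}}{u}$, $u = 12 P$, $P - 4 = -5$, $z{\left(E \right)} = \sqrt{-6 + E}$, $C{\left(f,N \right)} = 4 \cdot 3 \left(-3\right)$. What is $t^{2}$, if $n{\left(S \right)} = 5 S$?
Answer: $- \frac{31}{24} \approx -1.2917$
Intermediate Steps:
$C{\left(f,N \right)} = -36$ ($C{\left(f,N \right)} = 12 \left(-3\right) = -36$)
$P = -1$ ($P = 4 - 5 = -1$)
$u = -12$ ($u = 12 \left(-1\right) = -12$)
$t = - \frac{i \sqrt{186}}{12}$ ($t = \frac{\sqrt{-6 + 5 \left(-36\right)}}{-12} = \sqrt{-6 - 180} \left(- \frac{1}{12}\right) = \sqrt{-186} \left(- \frac{1}{12}\right) = i \sqrt{186} \left(- \frac{1}{12}\right) = - \frac{i \sqrt{186}}{12} \approx - 1.1365 i$)
$t^{2} = \left(- \frac{i \sqrt{186}}{12}\right)^{2} = - \frac{31}{24}$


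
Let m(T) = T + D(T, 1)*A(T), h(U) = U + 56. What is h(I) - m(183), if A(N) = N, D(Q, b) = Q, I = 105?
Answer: -33511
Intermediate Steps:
h(U) = 56 + U
m(T) = T + T² (m(T) = T + T*T = T + T²)
h(I) - m(183) = (56 + 105) - 183*(1 + 183) = 161 - 183*184 = 161 - 1*33672 = 161 - 33672 = -33511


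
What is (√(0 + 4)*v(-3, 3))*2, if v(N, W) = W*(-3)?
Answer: -36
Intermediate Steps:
v(N, W) = -3*W
(√(0 + 4)*v(-3, 3))*2 = (√(0 + 4)*(-3*3))*2 = (√4*(-9))*2 = (2*(-9))*2 = -18*2 = -36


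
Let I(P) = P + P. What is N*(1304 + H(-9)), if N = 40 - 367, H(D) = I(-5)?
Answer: -423138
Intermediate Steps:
I(P) = 2*P
H(D) = -10 (H(D) = 2*(-5) = -10)
N = -327
N*(1304 + H(-9)) = -327*(1304 - 10) = -327*1294 = -423138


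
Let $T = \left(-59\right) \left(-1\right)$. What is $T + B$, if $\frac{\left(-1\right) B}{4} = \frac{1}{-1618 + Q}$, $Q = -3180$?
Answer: $\frac{141543}{2399} \approx 59.001$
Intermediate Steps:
$B = \frac{2}{2399}$ ($B = - \frac{4}{-1618 - 3180} = - \frac{4}{-4798} = \left(-4\right) \left(- \frac{1}{4798}\right) = \frac{2}{2399} \approx 0.00083368$)
$T = 59$
$T + B = 59 + \frac{2}{2399} = \frac{141543}{2399}$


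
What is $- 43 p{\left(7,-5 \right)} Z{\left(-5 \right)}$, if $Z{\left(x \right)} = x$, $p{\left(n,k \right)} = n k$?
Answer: $-7525$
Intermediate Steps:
$p{\left(n,k \right)} = k n$
$- 43 p{\left(7,-5 \right)} Z{\left(-5 \right)} = - 43 \left(\left(-5\right) 7\right) \left(-5\right) = \left(-43\right) \left(-35\right) \left(-5\right) = 1505 \left(-5\right) = -7525$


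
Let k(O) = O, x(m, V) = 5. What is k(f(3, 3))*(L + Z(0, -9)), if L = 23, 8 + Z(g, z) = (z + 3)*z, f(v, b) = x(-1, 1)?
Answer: 345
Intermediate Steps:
f(v, b) = 5
Z(g, z) = -8 + z*(3 + z) (Z(g, z) = -8 + (z + 3)*z = -8 + (3 + z)*z = -8 + z*(3 + z))
k(f(3, 3))*(L + Z(0, -9)) = 5*(23 + (-8 + (-9)² + 3*(-9))) = 5*(23 + (-8 + 81 - 27)) = 5*(23 + 46) = 5*69 = 345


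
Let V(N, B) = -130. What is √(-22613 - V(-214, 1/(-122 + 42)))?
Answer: I*√22483 ≈ 149.94*I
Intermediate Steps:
√(-22613 - V(-214, 1/(-122 + 42))) = √(-22613 - 1*(-130)) = √(-22613 + 130) = √(-22483) = I*√22483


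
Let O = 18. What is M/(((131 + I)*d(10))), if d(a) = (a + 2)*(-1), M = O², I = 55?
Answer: -9/62 ≈ -0.14516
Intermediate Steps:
M = 324 (M = 18² = 324)
d(a) = -2 - a (d(a) = (2 + a)*(-1) = -2 - a)
M/(((131 + I)*d(10))) = 324/(((131 + 55)*(-2 - 1*10))) = 324/((186*(-2 - 10))) = 324/((186*(-12))) = 324/(-2232) = 324*(-1/2232) = -9/62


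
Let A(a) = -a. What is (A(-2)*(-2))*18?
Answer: -72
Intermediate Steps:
(A(-2)*(-2))*18 = (-1*(-2)*(-2))*18 = (2*(-2))*18 = -4*18 = -72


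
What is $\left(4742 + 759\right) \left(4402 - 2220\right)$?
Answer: $12003182$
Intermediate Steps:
$\left(4742 + 759\right) \left(4402 - 2220\right) = 5501 \left(4402 - 2220\right) = 5501 \cdot 2182 = 12003182$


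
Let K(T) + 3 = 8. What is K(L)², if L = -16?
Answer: 25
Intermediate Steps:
K(T) = 5 (K(T) = -3 + 8 = 5)
K(L)² = 5² = 25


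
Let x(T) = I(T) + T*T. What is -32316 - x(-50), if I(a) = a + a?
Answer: -34716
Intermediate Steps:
I(a) = 2*a
x(T) = T**2 + 2*T (x(T) = 2*T + T*T = 2*T + T**2 = T**2 + 2*T)
-32316 - x(-50) = -32316 - (-50)*(2 - 50) = -32316 - (-50)*(-48) = -32316 - 1*2400 = -32316 - 2400 = -34716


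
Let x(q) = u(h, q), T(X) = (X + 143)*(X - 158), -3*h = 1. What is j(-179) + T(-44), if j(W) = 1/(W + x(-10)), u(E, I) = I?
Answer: -3779623/189 ≈ -19998.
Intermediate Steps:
h = -⅓ (h = -⅓*1 = -⅓ ≈ -0.33333)
T(X) = (-158 + X)*(143 + X) (T(X) = (143 + X)*(-158 + X) = (-158 + X)*(143 + X))
x(q) = q
j(W) = 1/(-10 + W) (j(W) = 1/(W - 10) = 1/(-10 + W))
j(-179) + T(-44) = 1/(-10 - 179) + (-22594 + (-44)² - 15*(-44)) = 1/(-189) + (-22594 + 1936 + 660) = -1/189 - 19998 = -3779623/189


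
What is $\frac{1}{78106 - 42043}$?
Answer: $\frac{1}{36063} \approx 2.7729 \cdot 10^{-5}$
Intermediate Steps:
$\frac{1}{78106 - 42043} = \frac{1}{36063}$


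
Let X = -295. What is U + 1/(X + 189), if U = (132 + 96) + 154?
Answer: 40491/106 ≈ 381.99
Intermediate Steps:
U = 382 (U = 228 + 154 = 382)
U + 1/(X + 189) = 382 + 1/(-295 + 189) = 382 + 1/(-106) = 382 - 1/106 = 40491/106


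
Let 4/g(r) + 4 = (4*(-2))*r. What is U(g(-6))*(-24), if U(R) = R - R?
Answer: 0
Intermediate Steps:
g(r) = 4/(-4 - 8*r) (g(r) = 4/(-4 + (4*(-2))*r) = 4/(-4 - 8*r))
U(R) = 0
U(g(-6))*(-24) = 0*(-24) = 0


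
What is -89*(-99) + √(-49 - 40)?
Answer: 8811 + I*√89 ≈ 8811.0 + 9.434*I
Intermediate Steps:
-89*(-99) + √(-49 - 40) = 8811 + √(-89) = 8811 + I*√89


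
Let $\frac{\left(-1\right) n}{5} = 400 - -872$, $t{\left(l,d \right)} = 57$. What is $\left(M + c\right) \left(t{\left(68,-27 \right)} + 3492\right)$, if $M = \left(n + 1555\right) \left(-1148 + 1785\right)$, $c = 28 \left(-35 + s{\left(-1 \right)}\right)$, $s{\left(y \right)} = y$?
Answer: $-10866303357$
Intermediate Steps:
$n = -6360$ ($n = - 5 \left(400 - -872\right) = - 5 \left(400 + 872\right) = \left(-5\right) 1272 = -6360$)
$c = -1008$ ($c = 28 \left(-35 - 1\right) = 28 \left(-36\right) = -1008$)
$M = -3060785$ ($M = \left(-6360 + 1555\right) \left(-1148 + 1785\right) = \left(-4805\right) 637 = -3060785$)
$\left(M + c\right) \left(t{\left(68,-27 \right)} + 3492\right) = \left(-3060785 - 1008\right) \left(57 + 3492\right) = \left(-3061793\right) 3549 = -10866303357$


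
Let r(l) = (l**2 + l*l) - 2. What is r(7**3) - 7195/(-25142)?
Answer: 5915819227/25142 ≈ 2.3530e+5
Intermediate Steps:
r(l) = -2 + 2*l**2 (r(l) = (l**2 + l**2) - 2 = 2*l**2 - 2 = -2 + 2*l**2)
r(7**3) - 7195/(-25142) = (-2 + 2*(7**3)**2) - 7195/(-25142) = (-2 + 2*343**2) - 7195*(-1/25142) = (-2 + 2*117649) + 7195/25142 = (-2 + 235298) + 7195/25142 = 235296 + 7195/25142 = 5915819227/25142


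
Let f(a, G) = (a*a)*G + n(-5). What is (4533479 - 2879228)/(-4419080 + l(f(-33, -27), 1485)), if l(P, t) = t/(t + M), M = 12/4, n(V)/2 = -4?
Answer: -820508496/2191863185 ≈ -0.37434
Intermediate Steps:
n(V) = -8 (n(V) = 2*(-4) = -8)
f(a, G) = -8 + G*a² (f(a, G) = (a*a)*G - 8 = a²*G - 8 = G*a² - 8 = -8 + G*a²)
M = 3 (M = 12*(¼) = 3)
l(P, t) = t/(3 + t) (l(P, t) = t/(t + 3) = t/(3 + t))
(4533479 - 2879228)/(-4419080 + l(f(-33, -27), 1485)) = (4533479 - 2879228)/(-4419080 + 1485/(3 + 1485)) = 1654251/(-4419080 + 1485/1488) = 1654251/(-4419080 + 1485*(1/1488)) = 1654251/(-4419080 + 495/496) = 1654251/(-2191863185/496) = 1654251*(-496/2191863185) = -820508496/2191863185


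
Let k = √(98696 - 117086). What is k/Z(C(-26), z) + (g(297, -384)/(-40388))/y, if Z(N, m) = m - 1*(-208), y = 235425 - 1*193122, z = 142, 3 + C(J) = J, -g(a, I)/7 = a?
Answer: 693/569511188 + I*√18390/350 ≈ 1.2168e-6 + 0.38746*I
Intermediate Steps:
g(a, I) = -7*a
C(J) = -3 + J
k = I*√18390 (k = √(-18390) = I*√18390 ≈ 135.61*I)
y = 42303 (y = 235425 - 193122 = 42303)
Z(N, m) = 208 + m (Z(N, m) = m + 208 = 208 + m)
k/Z(C(-26), z) + (g(297, -384)/(-40388))/y = (I*√18390)/(208 + 142) + (-7*297/(-40388))/42303 = (I*√18390)/350 - 2079*(-1/40388)*(1/42303) = (I*√18390)*(1/350) + (2079/40388)*(1/42303) = I*√18390/350 + 693/569511188 = 693/569511188 + I*√18390/350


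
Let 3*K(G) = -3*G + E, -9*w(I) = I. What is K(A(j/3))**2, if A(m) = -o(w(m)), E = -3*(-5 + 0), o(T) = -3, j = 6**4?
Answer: 4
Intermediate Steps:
w(I) = -I/9
j = 1296
E = 15 (E = -3*(-5) = 15)
A(m) = 3 (A(m) = -1*(-3) = 3)
K(G) = 5 - G (K(G) = (-3*G + 15)/3 = (15 - 3*G)/3 = 5 - G)
K(A(j/3))**2 = (5 - 1*3)**2 = (5 - 3)**2 = 2**2 = 4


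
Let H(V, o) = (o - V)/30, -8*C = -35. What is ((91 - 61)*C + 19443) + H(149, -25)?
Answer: 391369/20 ≈ 19568.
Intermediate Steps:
C = 35/8 (C = -1/8*(-35) = 35/8 ≈ 4.3750)
H(V, o) = -V/30 + o/30 (H(V, o) = (o - V)*(1/30) = -V/30 + o/30)
((91 - 61)*C + 19443) + H(149, -25) = ((91 - 61)*(35/8) + 19443) + (-1/30*149 + (1/30)*(-25)) = (30*(35/8) + 19443) + (-149/30 - 5/6) = (525/4 + 19443) - 29/5 = 78297/4 - 29/5 = 391369/20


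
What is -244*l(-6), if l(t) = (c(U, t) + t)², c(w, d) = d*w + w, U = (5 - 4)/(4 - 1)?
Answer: -129076/9 ≈ -14342.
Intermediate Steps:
U = ⅓ (U = 1/3 = 1*(⅓) = ⅓ ≈ 0.33333)
c(w, d) = w + d*w
l(t) = (⅓ + 4*t/3)² (l(t) = ((1 + t)/3 + t)² = ((⅓ + t/3) + t)² = (⅓ + 4*t/3)²)
-244*l(-6) = -244*(1 + 4*(-6))²/9 = -244*(1 - 24)²/9 = -244*(-23)²/9 = -244*529/9 = -129076/9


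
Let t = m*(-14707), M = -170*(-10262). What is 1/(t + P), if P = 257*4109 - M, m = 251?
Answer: -1/4379984 ≈ -2.2831e-7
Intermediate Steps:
M = 1744540
t = -3691457 (t = 251*(-14707) = -3691457)
P = -688527 (P = 257*4109 - 1*1744540 = 1056013 - 1744540 = -688527)
1/(t + P) = 1/(-3691457 - 688527) = 1/(-4379984) = -1/4379984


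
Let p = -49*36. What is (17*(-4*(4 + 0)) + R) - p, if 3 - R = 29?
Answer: 1466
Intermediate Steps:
R = -26 (R = 3 - 1*29 = 3 - 29 = -26)
p = -1764
(17*(-4*(4 + 0)) + R) - p = (17*(-4*(4 + 0)) - 26) - 1*(-1764) = (17*(-4*4) - 26) + 1764 = (17*(-16) - 26) + 1764 = (-272 - 26) + 1764 = -298 + 1764 = 1466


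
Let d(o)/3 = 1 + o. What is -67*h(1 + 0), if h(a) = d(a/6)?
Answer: -469/2 ≈ -234.50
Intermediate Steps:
d(o) = 3 + 3*o (d(o) = 3*(1 + o) = 3 + 3*o)
h(a) = 3 + a/2 (h(a) = 3 + 3*(a/6) = 3 + a/2)
-67*h(1 + 0) = -67*(3 + (1 + 0)/2) = -67*(3 + (½)*1) = -67*(3 + ½) = -67*7/2 = -469/2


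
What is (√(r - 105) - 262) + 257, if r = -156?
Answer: -5 + 3*I*√29 ≈ -5.0 + 16.155*I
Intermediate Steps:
(√(r - 105) - 262) + 257 = (√(-156 - 105) - 262) + 257 = (√(-261) - 262) + 257 = (3*I*√29 - 262) + 257 = (-262 + 3*I*√29) + 257 = -5 + 3*I*√29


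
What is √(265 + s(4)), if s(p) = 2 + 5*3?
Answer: √282 ≈ 16.793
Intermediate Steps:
s(p) = 17 (s(p) = 2 + 15 = 17)
√(265 + s(4)) = √(265 + 17) = √282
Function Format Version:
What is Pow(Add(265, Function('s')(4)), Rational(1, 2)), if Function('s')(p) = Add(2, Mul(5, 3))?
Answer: Pow(282, Rational(1, 2)) ≈ 16.793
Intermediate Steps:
Function('s')(p) = 17 (Function('s')(p) = Add(2, 15) = 17)
Pow(Add(265, Function('s')(4)), Rational(1, 2)) = Pow(Add(265, 17), Rational(1, 2)) = Pow(282, Rational(1, 2))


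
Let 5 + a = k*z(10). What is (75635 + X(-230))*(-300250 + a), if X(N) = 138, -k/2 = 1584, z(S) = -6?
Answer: -21310928931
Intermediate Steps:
k = -3168 (k = -2*1584 = -3168)
a = 19003 (a = -5 - 3168*(-6) = -5 + 19008 = 19003)
(75635 + X(-230))*(-300250 + a) = (75635 + 138)*(-300250 + 19003) = 75773*(-281247) = -21310928931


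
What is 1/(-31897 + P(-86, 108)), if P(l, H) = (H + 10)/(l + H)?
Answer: -11/350808 ≈ -3.1356e-5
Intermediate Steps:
P(l, H) = (10 + H)/(H + l)
1/(-31897 + P(-86, 108)) = 1/(-31897 + (10 + 108)/(108 - 86)) = 1/(-31897 + 118/22) = 1/(-31897 + (1/22)*118) = 1/(-31897 + 59/11) = 1/(-350808/11) = -11/350808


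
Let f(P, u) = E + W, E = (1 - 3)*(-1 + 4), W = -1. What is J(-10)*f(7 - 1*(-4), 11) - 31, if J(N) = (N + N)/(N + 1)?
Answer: -419/9 ≈ -46.556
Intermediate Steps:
E = -6 (E = -2*3 = -6)
J(N) = 2*N/(1 + N) (J(N) = (2*N)/(1 + N) = 2*N/(1 + N))
f(P, u) = -7 (f(P, u) = -6 - 1 = -7)
J(-10)*f(7 - 1*(-4), 11) - 31 = (2*(-10)/(1 - 10))*(-7) - 31 = (2*(-10)/(-9))*(-7) - 31 = (2*(-10)*(-⅑))*(-7) - 31 = (20/9)*(-7) - 31 = -140/9 - 31 = -419/9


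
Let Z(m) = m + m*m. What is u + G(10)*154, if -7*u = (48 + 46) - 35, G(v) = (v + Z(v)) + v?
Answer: 140081/7 ≈ 20012.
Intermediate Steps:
Z(m) = m + m²
G(v) = 2*v + v*(1 + v) (G(v) = (v + v*(1 + v)) + v = 2*v + v*(1 + v))
u = -59/7 (u = -((48 + 46) - 35)/7 = -(94 - 35)/7 = -⅐*59 = -59/7 ≈ -8.4286)
u + G(10)*154 = -59/7 + (10*(3 + 10))*154 = -59/7 + (10*13)*154 = -59/7 + 130*154 = -59/7 + 20020 = 140081/7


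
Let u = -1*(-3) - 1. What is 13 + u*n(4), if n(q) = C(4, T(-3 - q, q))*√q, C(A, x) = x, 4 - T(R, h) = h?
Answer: 13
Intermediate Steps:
T(R, h) = 4 - h
u = 2 (u = 3 - 1 = 2)
n(q) = √q*(4 - q) (n(q) = (4 - q)*√q = √q*(4 - q))
13 + u*n(4) = 13 + 2*(√4*(4 - 1*4)) = 13 + 2*(2*(4 - 4)) = 13 + 2*(2*0) = 13 + 2*0 = 13 + 0 = 13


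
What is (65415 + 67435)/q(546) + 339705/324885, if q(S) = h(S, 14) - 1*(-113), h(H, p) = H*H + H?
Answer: 385750223/258846709 ≈ 1.4903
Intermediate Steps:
h(H, p) = H + H² (h(H, p) = H² + H = H + H²)
q(S) = 113 + S*(1 + S) (q(S) = S*(1 + S) - 1*(-113) = S*(1 + S) + 113 = 113 + S*(1 + S))
(65415 + 67435)/q(546) + 339705/324885 = (65415 + 67435)/(113 + 546*(1 + 546)) + 339705/324885 = 132850/(113 + 546*547) + 339705*(1/324885) = 132850/(113 + 298662) + 22647/21659 = 132850/298775 + 22647/21659 = 132850*(1/298775) + 22647/21659 = 5314/11951 + 22647/21659 = 385750223/258846709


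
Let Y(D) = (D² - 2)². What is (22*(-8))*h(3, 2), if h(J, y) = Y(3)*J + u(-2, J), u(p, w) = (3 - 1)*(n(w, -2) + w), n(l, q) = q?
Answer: -26224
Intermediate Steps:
u(p, w) = -4 + 2*w (u(p, w) = (3 - 1)*(-2 + w) = 2*(-2 + w) = -4 + 2*w)
Y(D) = (-2 + D²)²
h(J, y) = -4 + 51*J (h(J, y) = (-2 + 3²)²*J + (-4 + 2*J) = (-2 + 9)²*J + (-4 + 2*J) = 7²*J + (-4 + 2*J) = 49*J + (-4 + 2*J) = -4 + 51*J)
(22*(-8))*h(3, 2) = (22*(-8))*(-4 + 51*3) = -176*(-4 + 153) = -176*149 = -26224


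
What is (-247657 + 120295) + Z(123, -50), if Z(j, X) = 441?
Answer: -126921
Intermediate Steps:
(-247657 + 120295) + Z(123, -50) = (-247657 + 120295) + 441 = -127362 + 441 = -126921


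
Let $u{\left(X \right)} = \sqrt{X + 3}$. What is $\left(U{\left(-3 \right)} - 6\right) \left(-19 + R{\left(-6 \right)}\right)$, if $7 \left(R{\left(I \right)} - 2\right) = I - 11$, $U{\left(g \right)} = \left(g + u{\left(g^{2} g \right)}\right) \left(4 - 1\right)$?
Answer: $\frac{2040}{7} - \frac{816 i \sqrt{6}}{7} \approx 291.43 - 285.54 i$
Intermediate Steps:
$u{\left(X \right)} = \sqrt{3 + X}$
$U{\left(g \right)} = 3 g + 3 \sqrt{3 + g^{3}}$ ($U{\left(g \right)} = \left(g + \sqrt{3 + g^{2} g}\right) \left(4 - 1\right) = \left(g + \sqrt{3 + g^{3}}\right) 3 = 3 g + 3 \sqrt{3 + g^{3}}$)
$R{\left(I \right)} = \frac{3}{7} + \frac{I}{7}$ ($R{\left(I \right)} = 2 + \frac{I - 11}{7} = 2 + \frac{-11 + I}{7} = 2 + \left(- \frac{11}{7} + \frac{I}{7}\right) = \frac{3}{7} + \frac{I}{7}$)
$\left(U{\left(-3 \right)} - 6\right) \left(-19 + R{\left(-6 \right)}\right) = \left(\left(3 \left(-3\right) + 3 \sqrt{3 + \left(-3\right)^{3}}\right) - 6\right) \left(-19 + \left(\frac{3}{7} + \frac{1}{7} \left(-6\right)\right)\right) = \left(\left(-9 + 3 \sqrt{3 - 27}\right) - 6\right) \left(-19 + \left(\frac{3}{7} - \frac{6}{7}\right)\right) = \left(\left(-9 + 3 \sqrt{-24}\right) - 6\right) \left(-19 - \frac{3}{7}\right) = \left(\left(-9 + 3 \cdot 2 i \sqrt{6}\right) - 6\right) \left(- \frac{136}{7}\right) = \left(\left(-9 + 6 i \sqrt{6}\right) - 6\right) \left(- \frac{136}{7}\right) = \left(-15 + 6 i \sqrt{6}\right) \left(- \frac{136}{7}\right) = \frac{2040}{7} - \frac{816 i \sqrt{6}}{7}$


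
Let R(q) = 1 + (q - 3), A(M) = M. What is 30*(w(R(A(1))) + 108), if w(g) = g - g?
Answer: 3240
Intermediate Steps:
R(q) = -2 + q (R(q) = 1 + (-3 + q) = -2 + q)
w(g) = 0
30*(w(R(A(1))) + 108) = 30*(0 + 108) = 30*108 = 3240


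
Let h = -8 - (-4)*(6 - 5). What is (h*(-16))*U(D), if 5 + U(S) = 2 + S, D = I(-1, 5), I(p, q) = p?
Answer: -256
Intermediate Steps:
D = -1
h = -4 (h = -8 - (-4) = -8 - 1*(-4) = -8 + 4 = -4)
U(S) = -3 + S (U(S) = -5 + (2 + S) = -3 + S)
(h*(-16))*U(D) = (-4*(-16))*(-3 - 1) = 64*(-4) = -256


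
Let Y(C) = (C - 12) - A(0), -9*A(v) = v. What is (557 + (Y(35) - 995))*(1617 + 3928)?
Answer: -2301175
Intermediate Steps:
A(v) = -v/9
Y(C) = -12 + C (Y(C) = (C - 12) - (-1)*0/9 = (-12 + C) - 1*0 = (-12 + C) + 0 = -12 + C)
(557 + (Y(35) - 995))*(1617 + 3928) = (557 + ((-12 + 35) - 995))*(1617 + 3928) = (557 + (23 - 995))*5545 = (557 - 972)*5545 = -415*5545 = -2301175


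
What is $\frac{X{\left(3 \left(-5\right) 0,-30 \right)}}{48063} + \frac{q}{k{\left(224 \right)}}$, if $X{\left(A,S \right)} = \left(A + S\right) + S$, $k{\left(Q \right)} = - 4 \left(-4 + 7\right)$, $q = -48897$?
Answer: $\frac{261126199}{64084} \approx 4074.8$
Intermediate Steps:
$k{\left(Q \right)} = -12$ ($k{\left(Q \right)} = \left(-4\right) 3 = -12$)
$X{\left(A,S \right)} = A + 2 S$
$\frac{X{\left(3 \left(-5\right) 0,-30 \right)}}{48063} + \frac{q}{k{\left(224 \right)}} = \frac{3 \left(-5\right) 0 + 2 \left(-30\right)}{48063} - \frac{48897}{-12} = \left(\left(-15\right) 0 - 60\right) \frac{1}{48063} - - \frac{16299}{4} = \left(0 - 60\right) \frac{1}{48063} + \frac{16299}{4} = \left(-60\right) \frac{1}{48063} + \frac{16299}{4} = - \frac{20}{16021} + \frac{16299}{4} = \frac{261126199}{64084}$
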